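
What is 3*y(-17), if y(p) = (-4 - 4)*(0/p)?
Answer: 0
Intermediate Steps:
y(p) = 0 (y(p) = -8*0 = 0)
3*y(-17) = 3*0 = 0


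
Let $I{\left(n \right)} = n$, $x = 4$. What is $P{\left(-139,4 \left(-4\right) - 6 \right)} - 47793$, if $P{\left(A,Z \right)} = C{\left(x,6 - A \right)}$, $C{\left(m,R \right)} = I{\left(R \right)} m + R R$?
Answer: $-26188$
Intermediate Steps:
$C{\left(m,R \right)} = R^{2} + R m$ ($C{\left(m,R \right)} = R m + R R = R m + R^{2} = R^{2} + R m$)
$P{\left(A,Z \right)} = \left(6 - A\right) \left(10 - A\right)$ ($P{\left(A,Z \right)} = \left(6 - A\right) \left(\left(6 - A\right) + 4\right) = \left(6 - A\right) \left(10 - A\right)$)
$P{\left(-139,4 \left(-4\right) - 6 \right)} - 47793 = \left(60 + \left(-139\right)^{2} - -2224\right) - 47793 = \left(60 + 19321 + 2224\right) - 47793 = 21605 - 47793 = -26188$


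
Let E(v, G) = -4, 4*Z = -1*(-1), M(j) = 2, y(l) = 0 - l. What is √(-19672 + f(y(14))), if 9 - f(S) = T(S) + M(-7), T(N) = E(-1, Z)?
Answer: I*√19661 ≈ 140.22*I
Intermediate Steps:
y(l) = -l
Z = ¼ (Z = (-1*(-1))/4 = (¼)*1 = ¼ ≈ 0.25000)
T(N) = -4
f(S) = 11 (f(S) = 9 - (-4 + 2) = 9 - 1*(-2) = 9 + 2 = 11)
√(-19672 + f(y(14))) = √(-19672 + 11) = √(-19661) = I*√19661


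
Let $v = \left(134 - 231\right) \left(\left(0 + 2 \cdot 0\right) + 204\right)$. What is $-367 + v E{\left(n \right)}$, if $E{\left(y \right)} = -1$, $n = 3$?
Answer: $19421$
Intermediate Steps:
$v = -19788$ ($v = - 97 \left(\left(0 + 0\right) + 204\right) = - 97 \left(0 + 204\right) = \left(-97\right) 204 = -19788$)
$-367 + v E{\left(n \right)} = -367 - -19788 = -367 + 19788 = 19421$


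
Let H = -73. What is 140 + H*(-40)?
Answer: 3060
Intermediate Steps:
140 + H*(-40) = 140 - 73*(-40) = 140 + 2920 = 3060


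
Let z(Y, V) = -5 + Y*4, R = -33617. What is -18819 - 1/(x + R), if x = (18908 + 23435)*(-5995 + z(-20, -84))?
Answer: -4845498373682/257479057 ≈ -18819.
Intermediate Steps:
z(Y, V) = -5 + 4*Y
x = -257445440 (x = (18908 + 23435)*(-5995 + (-5 + 4*(-20))) = 42343*(-5995 + (-5 - 80)) = 42343*(-5995 - 85) = 42343*(-6080) = -257445440)
-18819 - 1/(x + R) = -18819 - 1/(-257445440 - 33617) = -18819 - 1/(-257479057) = -18819 - 1*(-1/257479057) = -18819 + 1/257479057 = -4845498373682/257479057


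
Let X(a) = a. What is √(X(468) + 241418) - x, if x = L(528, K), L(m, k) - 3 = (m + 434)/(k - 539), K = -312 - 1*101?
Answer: -947/476 + √241886 ≈ 489.83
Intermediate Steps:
K = -413 (K = -312 - 101 = -413)
L(m, k) = 3 + (434 + m)/(-539 + k) (L(m, k) = 3 + (m + 434)/(k - 539) = 3 + (434 + m)/(-539 + k))
x = 947/476 (x = (-1183 + 528 + 3*(-413))/(-539 - 413) = (-1183 + 528 - 1239)/(-952) = -1/952*(-1894) = 947/476 ≈ 1.9895)
√(X(468) + 241418) - x = √(468 + 241418) - 1*947/476 = √241886 - 947/476 = -947/476 + √241886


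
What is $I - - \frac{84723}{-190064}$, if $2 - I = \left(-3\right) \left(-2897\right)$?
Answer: $- \frac{1651550819}{190064} \approx -8689.4$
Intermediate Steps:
$I = -8689$ ($I = 2 - \left(-3\right) \left(-2897\right) = 2 - 8691 = -8689$)
$I - - \frac{84723}{-190064} = -8689 - - \frac{84723}{-190064} = -8689 - \left(-84723\right) \left(- \frac{1}{190064}\right) = -8689 - \frac{84723}{190064} = - \frac{1651550819}{190064}$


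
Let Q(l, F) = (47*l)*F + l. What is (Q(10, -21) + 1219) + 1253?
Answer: -7388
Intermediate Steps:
Q(l, F) = l + 47*F*l (Q(l, F) = 47*F*l + l = l + 47*F*l)
(Q(10, -21) + 1219) + 1253 = (10*(1 + 47*(-21)) + 1219) + 1253 = (10*(1 - 987) + 1219) + 1253 = (10*(-986) + 1219) + 1253 = (-9860 + 1219) + 1253 = -8641 + 1253 = -7388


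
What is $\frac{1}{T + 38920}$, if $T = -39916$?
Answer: $- \frac{1}{996} \approx -0.001004$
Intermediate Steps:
$\frac{1}{T + 38920} = \frac{1}{-39916 + 38920} = \frac{1}{-996} = - \frac{1}{996}$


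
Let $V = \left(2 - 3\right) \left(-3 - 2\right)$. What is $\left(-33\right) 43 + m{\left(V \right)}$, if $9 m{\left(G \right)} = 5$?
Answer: $- \frac{12766}{9} \approx -1418.4$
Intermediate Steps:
$V = 5$ ($V = \left(-1\right) \left(-5\right) = 5$)
$m{\left(G \right)} = \frac{5}{9}$ ($m{\left(G \right)} = \frac{1}{9} \cdot 5 = \frac{5}{9}$)
$\left(-33\right) 43 + m{\left(V \right)} = \left(-33\right) 43 + \frac{5}{9} = -1419 + \frac{5}{9} = - \frac{12766}{9}$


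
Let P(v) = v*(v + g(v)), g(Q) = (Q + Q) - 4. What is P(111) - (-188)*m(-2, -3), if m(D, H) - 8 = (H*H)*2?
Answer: 41407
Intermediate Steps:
m(D, H) = 8 + 2*H**2 (m(D, H) = 8 + (H*H)*2 = 8 + H**2*2 = 8 + 2*H**2)
g(Q) = -4 + 2*Q (g(Q) = 2*Q - 4 = -4 + 2*Q)
P(v) = v*(-4 + 3*v) (P(v) = v*(v + (-4 + 2*v)) = v*(-4 + 3*v))
P(111) - (-188)*m(-2, -3) = 111*(-4 + 3*111) - (-188)*(8 + 2*(-3)**2) = 111*(-4 + 333) - (-188)*(8 + 2*9) = 111*329 - (-188)*(8 + 18) = 36519 - (-188)*26 = 36519 - 1*(-4888) = 36519 + 4888 = 41407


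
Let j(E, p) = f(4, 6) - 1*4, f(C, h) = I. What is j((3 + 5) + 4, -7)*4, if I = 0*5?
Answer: -16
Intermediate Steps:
I = 0
f(C, h) = 0
j(E, p) = -4 (j(E, p) = 0 - 1*4 = 0 - 4 = -4)
j((3 + 5) + 4, -7)*4 = -4*4 = -16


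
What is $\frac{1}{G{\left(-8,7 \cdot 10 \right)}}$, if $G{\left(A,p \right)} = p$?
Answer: $\frac{1}{70} \approx 0.014286$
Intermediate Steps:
$\frac{1}{G{\left(-8,7 \cdot 10 \right)}} = \frac{1}{7 \cdot 10} = \frac{1}{70}$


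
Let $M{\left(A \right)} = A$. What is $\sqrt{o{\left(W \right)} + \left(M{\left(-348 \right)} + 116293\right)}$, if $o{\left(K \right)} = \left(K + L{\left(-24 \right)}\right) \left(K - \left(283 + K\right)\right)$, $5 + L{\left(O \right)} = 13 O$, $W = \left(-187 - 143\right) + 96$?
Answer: $\sqrt{271878} \approx 521.42$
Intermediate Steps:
$W = -234$ ($W = -330 + 96 = -234$)
$L{\left(O \right)} = -5 + 13 O$
$o{\left(K \right)} = 89711 - 283 K$ ($o{\left(K \right)} = \left(K + \left(-5 + 13 \left(-24\right)\right)\right) \left(K - \left(283 + K\right)\right) = \left(K - 317\right) \left(-283\right) = \left(-317 + K\right) \left(-283\right) = 89711 - 283 K$)
$\sqrt{o{\left(W \right)} + \left(M{\left(-348 \right)} + 116293\right)} = \sqrt{\left(89711 - -66222\right) + \left(-348 + 116293\right)} = \sqrt{\left(89711 + 66222\right) + 115945} = \sqrt{155933 + 115945} = \sqrt{271878}$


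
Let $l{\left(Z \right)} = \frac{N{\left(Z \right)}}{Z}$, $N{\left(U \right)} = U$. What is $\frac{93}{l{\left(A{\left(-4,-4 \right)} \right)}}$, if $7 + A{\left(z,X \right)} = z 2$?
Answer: $93$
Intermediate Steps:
$A{\left(z,X \right)} = -7 + 2 z$ ($A{\left(z,X \right)} = -7 + z 2 = -7 + 2 z$)
$l{\left(Z \right)} = 1$ ($l{\left(Z \right)} = \frac{Z}{Z} = 1$)
$\frac{93}{l{\left(A{\left(-4,-4 \right)} \right)}} = \frac{93}{1} = 93 \cdot 1 = 93$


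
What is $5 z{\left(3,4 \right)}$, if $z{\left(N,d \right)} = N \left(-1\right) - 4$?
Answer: $-35$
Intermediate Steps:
$z{\left(N,d \right)} = -4 - N$ ($z{\left(N,d \right)} = - N - 4 = -4 - N$)
$5 z{\left(3,4 \right)} = 5 \left(-4 - 3\right) = 5 \left(-7\right) = -35$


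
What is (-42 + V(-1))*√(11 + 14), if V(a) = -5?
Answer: -235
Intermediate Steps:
(-42 + V(-1))*√(11 + 14) = (-42 - 5)*√(11 + 14) = -47*√25 = -47*5 = -235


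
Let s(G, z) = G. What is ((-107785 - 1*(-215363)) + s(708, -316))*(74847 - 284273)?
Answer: -22677903836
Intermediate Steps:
((-107785 - 1*(-215363)) + s(708, -316))*(74847 - 284273) = ((-107785 - 1*(-215363)) + 708)*(74847 - 284273) = ((-107785 + 215363) + 708)*(-209426) = (107578 + 708)*(-209426) = 108286*(-209426) = -22677903836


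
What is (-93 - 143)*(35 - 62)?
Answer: 6372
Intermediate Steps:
(-93 - 143)*(35 - 62) = -236*(-27) = 6372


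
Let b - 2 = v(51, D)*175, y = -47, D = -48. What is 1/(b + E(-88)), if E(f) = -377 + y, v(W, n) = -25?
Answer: -1/4797 ≈ -0.00020846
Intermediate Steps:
b = -4373 (b = 2 - 25*175 = 2 - 4375 = -4373)
E(f) = -424 (E(f) = -377 - 47 = -424)
1/(b + E(-88)) = 1/(-4373 - 424) = 1/(-4797) = -1/4797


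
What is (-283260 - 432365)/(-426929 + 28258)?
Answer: 715625/398671 ≈ 1.7950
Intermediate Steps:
(-283260 - 432365)/(-426929 + 28258) = -715625/(-398671) = -715625*(-1/398671) = 715625/398671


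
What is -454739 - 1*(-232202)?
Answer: -222537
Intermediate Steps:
-454739 - 1*(-232202) = -454739 + 232202 = -222537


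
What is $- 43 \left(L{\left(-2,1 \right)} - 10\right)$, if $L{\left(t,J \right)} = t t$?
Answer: $258$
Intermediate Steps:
$L{\left(t,J \right)} = t^{2}$
$- 43 \left(L{\left(-2,1 \right)} - 10\right) = - 43 \left(\left(-2\right)^{2} - 10\right) = - 43 \left(4 - 10\right) = \left(-43\right) \left(-6\right) = 258$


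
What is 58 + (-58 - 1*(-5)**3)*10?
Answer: 728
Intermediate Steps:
58 + (-58 - 1*(-5)**3)*10 = 58 + (-58 - 1*(-125))*10 = 58 + (-58 + 125)*10 = 58 + 67*10 = 58 + 670 = 728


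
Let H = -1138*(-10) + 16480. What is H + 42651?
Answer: 70511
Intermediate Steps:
H = 27860 (H = 11380 + 16480 = 27860)
H + 42651 = 27860 + 42651 = 70511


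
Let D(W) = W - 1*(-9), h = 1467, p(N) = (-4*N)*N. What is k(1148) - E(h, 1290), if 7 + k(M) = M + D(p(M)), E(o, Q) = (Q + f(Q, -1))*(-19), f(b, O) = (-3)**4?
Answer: -5244417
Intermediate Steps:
p(N) = -4*N**2
D(W) = 9 + W (D(W) = W + 9 = 9 + W)
f(b, O) = 81
E(o, Q) = -1539 - 19*Q (E(o, Q) = (Q + 81)*(-19) = (81 + Q)*(-19) = -1539 - 19*Q)
k(M) = 2 + M - 4*M**2 (k(M) = -7 + (M + (9 - 4*M**2)) = -7 + (9 + M - 4*M**2) = 2 + M - 4*M**2)
k(1148) - E(h, 1290) = (2 + 1148 - 4*1148**2) - (-1539 - 19*1290) = (2 + 1148 - 4*1317904) - (-1539 - 24510) = (2 + 1148 - 5271616) - 1*(-26049) = -5270466 + 26049 = -5244417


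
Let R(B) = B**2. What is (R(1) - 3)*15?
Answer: -30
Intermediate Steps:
(R(1) - 3)*15 = (1**2 - 3)*15 = (1 - 3)*15 = -2*15 = -30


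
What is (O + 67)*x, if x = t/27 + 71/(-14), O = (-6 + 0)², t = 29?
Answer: -155633/378 ≈ -411.73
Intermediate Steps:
O = 36 (O = (-6)² = 36)
x = -1511/378 (x = 29/27 + 71/(-14) = 29*(1/27) + 71*(-1/14) = 29/27 - 71/14 = -1511/378 ≈ -3.9974)
(O + 67)*x = (36 + 67)*(-1511/378) = 103*(-1511/378) = -155633/378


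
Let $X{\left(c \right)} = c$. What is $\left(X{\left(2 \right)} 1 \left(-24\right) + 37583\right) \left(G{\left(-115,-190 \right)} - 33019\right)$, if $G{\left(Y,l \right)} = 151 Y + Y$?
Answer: $-1895479965$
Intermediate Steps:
$G{\left(Y,l \right)} = 152 Y$
$\left(X{\left(2 \right)} 1 \left(-24\right) + 37583\right) \left(G{\left(-115,-190 \right)} - 33019\right) = \left(2 \cdot 1 \left(-24\right) + 37583\right) \left(152 \left(-115\right) - 33019\right) = \left(2 \left(-24\right) + 37583\right) \left(-17480 - 33019\right) = \left(-48 + 37583\right) \left(-50499\right) = 37535 \left(-50499\right) = -1895479965$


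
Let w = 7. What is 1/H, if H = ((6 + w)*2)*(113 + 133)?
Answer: 1/6396 ≈ 0.00015635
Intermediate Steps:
H = 6396 (H = ((6 + 7)*2)*(113 + 133) = (13*2)*246 = 26*246 = 6396)
1/H = 1/6396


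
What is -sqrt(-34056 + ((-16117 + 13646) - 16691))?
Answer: -I*sqrt(53218) ≈ -230.69*I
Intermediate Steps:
-sqrt(-34056 + ((-16117 + 13646) - 16691)) = -sqrt(-34056 + (-2471 - 16691)) = -sqrt(-34056 - 19162) = -sqrt(-53218) = -I*sqrt(53218)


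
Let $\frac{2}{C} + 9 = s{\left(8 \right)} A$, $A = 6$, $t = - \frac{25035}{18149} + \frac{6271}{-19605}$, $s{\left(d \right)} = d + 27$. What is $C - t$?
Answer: $\frac{13582328516}{7946448905} \approx 1.7092$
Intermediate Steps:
$s{\left(d \right)} = 27 + d$
$t = - \frac{604623554}{355811145}$ ($t = \left(-25035\right) \frac{1}{18149} + 6271 \left(- \frac{1}{19605}\right) = - \frac{25035}{18149} - \frac{6271}{19605} = - \frac{604623554}{355811145} \approx -1.6993$)
$C = \frac{2}{201}$ ($C = \frac{2}{-9 + \left(27 + 8\right) 6} = \frac{2}{-9 + 35 \cdot 6} = \frac{2}{-9 + 210} = \frac{2}{201} \approx 0.0099503$)
$C - t = \frac{2}{201} - - \frac{604623554}{355811145} = \frac{2}{201} + \frac{604623554}{355811145} = \frac{13582328516}{7946448905}$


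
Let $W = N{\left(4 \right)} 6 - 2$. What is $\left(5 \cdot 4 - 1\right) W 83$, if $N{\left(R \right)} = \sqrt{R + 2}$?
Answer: $-3154 + 9462 \sqrt{6} \approx 20023.0$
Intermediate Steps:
$N{\left(R \right)} = \sqrt{2 + R}$
$W = -2 + 6 \sqrt{6}$ ($W = \sqrt{2 + 4} \cdot 6 - 2 = \sqrt{6} \cdot 6 - 2 = 6 \sqrt{6} - 2 = -2 + 6 \sqrt{6} \approx 12.697$)
$\left(5 \cdot 4 - 1\right) W 83 = \left(5 \cdot 4 - 1\right) \left(-2 + 6 \sqrt{6}\right) 83 = \left(20 - 1\right) \left(-2 + 6 \sqrt{6}\right) 83 = 19 \left(-2 + 6 \sqrt{6}\right) 83 = \left(-38 + 114 \sqrt{6}\right) 83 = -3154 + 9462 \sqrt{6}$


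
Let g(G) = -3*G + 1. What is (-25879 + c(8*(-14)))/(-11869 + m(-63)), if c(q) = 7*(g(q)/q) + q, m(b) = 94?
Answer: 138731/62800 ≈ 2.2091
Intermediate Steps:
g(G) = 1 - 3*G
c(q) = q + 7*(1 - 3*q)/q (c(q) = 7*((1 - 3*q)/q) + q = 7*(1 - 3*q)/q + q = q + 7*(1 - 3*q)/q)
(-25879 + c(8*(-14)))/(-11869 + m(-63)) = (-25879 + (-21 + 8*(-14) + 7/((8*(-14)))))/(-11869 + 94) = (-25879 + (-21 - 112 + 7/(-112)))/(-11775) = (-25879 + (-21 - 112 + 7*(-1/112)))*(-1/11775) = (-25879 + (-21 - 112 - 1/16))*(-1/11775) = (-25879 - 2129/16)*(-1/11775) = -416193/16*(-1/11775) = 138731/62800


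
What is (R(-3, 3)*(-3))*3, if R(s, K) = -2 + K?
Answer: -9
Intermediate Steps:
(R(-3, 3)*(-3))*3 = ((-2 + 3)*(-3))*3 = (1*(-3))*3 = -3*3 = -9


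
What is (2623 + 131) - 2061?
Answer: 693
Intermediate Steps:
(2623 + 131) - 2061 = 2754 - 2061 = 693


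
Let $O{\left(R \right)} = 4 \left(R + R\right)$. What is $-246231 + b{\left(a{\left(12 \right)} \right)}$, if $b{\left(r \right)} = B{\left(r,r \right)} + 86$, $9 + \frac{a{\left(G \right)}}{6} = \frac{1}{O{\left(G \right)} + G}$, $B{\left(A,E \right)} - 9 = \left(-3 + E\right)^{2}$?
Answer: $- \frac{78697439}{324} \approx -2.4289 \cdot 10^{5}$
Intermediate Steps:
$O{\left(R \right)} = 8 R$ ($O{\left(R \right)} = 4 \cdot 2 R = 8 R$)
$B{\left(A,E \right)} = 9 + \left(-3 + E\right)^{2}$
$a{\left(G \right)} = -54 + \frac{2}{3 G}$ ($a{\left(G \right)} = -54 + \frac{6}{8 G + G} = -54 + \frac{6}{9 G} = -54 + 6 \frac{1}{9 G} = -54 + \frac{2}{3 G}$)
$b{\left(r \right)} = 95 + \left(-3 + r\right)^{2}$ ($b{\left(r \right)} = \left(9 + \left(-3 + r\right)^{2}\right) + 86 = 95 + \left(-3 + r\right)^{2}$)
$-246231 + b{\left(a{\left(12 \right)} \right)} = -246231 + \left(95 + \left(-3 - \left(54 - \frac{2}{3 \cdot 12}\right)\right)^{2}\right) = -246231 + \left(95 + \left(-3 + \left(-54 + \frac{2}{3} \cdot \frac{1}{12}\right)\right)^{2}\right) = -246231 + \left(95 + \left(-3 + \left(-54 + \frac{1}{18}\right)\right)^{2}\right) = -246231 + \left(95 + \left(-3 - \frac{971}{18}\right)^{2}\right) = -246231 + \left(95 + \left(- \frac{1025}{18}\right)^{2}\right) = -246231 + \left(95 + \frac{1050625}{324}\right) = -246231 + \frac{1081405}{324} = - \frac{78697439}{324}$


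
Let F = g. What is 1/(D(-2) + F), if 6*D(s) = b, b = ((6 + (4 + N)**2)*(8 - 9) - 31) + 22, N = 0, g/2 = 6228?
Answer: 6/74705 ≈ 8.0316e-5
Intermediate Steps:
g = 12456 (g = 2*6228 = 12456)
F = 12456
b = -31 (b = ((6 + (4 + 0)**2)*(8 - 9) - 31) + 22 = ((6 + 4**2)*(-1) - 31) + 22 = ((6 + 16)*(-1) - 31) + 22 = (22*(-1) - 31) + 22 = (-22 - 31) + 22 = -53 + 22 = -31)
D(s) = -31/6 (D(s) = (1/6)*(-31) = -31/6)
1/(D(-2) + F) = 1/(-31/6 + 12456) = 1/(74705/6) = 6/74705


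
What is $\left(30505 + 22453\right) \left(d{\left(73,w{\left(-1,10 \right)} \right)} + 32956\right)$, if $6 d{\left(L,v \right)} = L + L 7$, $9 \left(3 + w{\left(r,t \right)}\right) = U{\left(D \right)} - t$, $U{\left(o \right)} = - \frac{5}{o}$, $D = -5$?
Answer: $\frac{5251315280}{3} \approx 1.7504 \cdot 10^{9}$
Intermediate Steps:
$w{\left(r,t \right)} = - \frac{26}{9} - \frac{t}{9}$ ($w{\left(r,t \right)} = -3 + \frac{- \frac{5}{-5} - t}{9} = -3 + \frac{\left(-5\right) \left(- \frac{1}{5}\right) - t}{9} = -3 + \frac{1 - t}{9} = -3 - \left(- \frac{1}{9} + \frac{t}{9}\right) = - \frac{26}{9} - \frac{t}{9}$)
$d{\left(L,v \right)} = \frac{4 L}{3}$ ($d{\left(L,v \right)} = \frac{L + L 7}{6} = \frac{L + 7 L}{6} = \frac{8 L}{6} = \frac{4 L}{3}$)
$\left(30505 + 22453\right) \left(d{\left(73,w{\left(-1,10 \right)} \right)} + 32956\right) = \left(30505 + 22453\right) \left(\frac{4}{3} \cdot 73 + 32956\right) = 52958 \left(\frac{292}{3} + 32956\right) = 52958 \cdot \frac{99160}{3} = \frac{5251315280}{3}$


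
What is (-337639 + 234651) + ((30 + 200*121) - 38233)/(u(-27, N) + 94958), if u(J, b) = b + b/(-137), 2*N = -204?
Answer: -1338369495923/12995374 ≈ -1.0299e+5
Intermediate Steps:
N = -102 (N = (½)*(-204) = -102)
u(J, b) = 136*b/137 (u(J, b) = b + b*(-1/137) = b - b/137 = 136*b/137)
(-337639 + 234651) + ((30 + 200*121) - 38233)/(u(-27, N) + 94958) = (-337639 + 234651) + ((30 + 200*121) - 38233)/((136/137)*(-102) + 94958) = -102988 + ((30 + 24200) - 38233)/(-13872/137 + 94958) = -102988 + (24230 - 38233)/(12995374/137) = -102988 - 14003*137/12995374 = -102988 - 1918411/12995374 = -1338369495923/12995374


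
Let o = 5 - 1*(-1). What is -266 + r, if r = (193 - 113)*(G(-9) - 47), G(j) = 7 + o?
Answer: -2986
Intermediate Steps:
o = 6 (o = 5 + 1 = 6)
G(j) = 13 (G(j) = 7 + 6 = 13)
r = -2720 (r = (193 - 113)*(13 - 47) = 80*(-34) = -2720)
-266 + r = -266 - 2720 = -2986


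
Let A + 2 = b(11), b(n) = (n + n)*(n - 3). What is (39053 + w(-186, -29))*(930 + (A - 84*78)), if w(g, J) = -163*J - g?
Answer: -239526768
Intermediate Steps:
w(g, J) = -g - 163*J
b(n) = 2*n*(-3 + n) (b(n) = (2*n)*(-3 + n) = 2*n*(-3 + n))
A = 174 (A = -2 + 2*11*(-3 + 11) = -2 + 2*11*8 = -2 + 176 = 174)
(39053 + w(-186, -29))*(930 + (A - 84*78)) = (39053 + (-1*(-186) - 163*(-29)))*(930 + (174 - 84*78)) = (39053 + (186 + 4727))*(930 + (174 - 6552)) = (39053 + 4913)*(930 - 6378) = 43966*(-5448) = -239526768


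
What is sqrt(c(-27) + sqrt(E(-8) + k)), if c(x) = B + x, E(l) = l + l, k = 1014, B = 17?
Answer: sqrt(-10 + sqrt(998)) ≈ 4.6466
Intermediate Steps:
E(l) = 2*l
c(x) = 17 + x
sqrt(c(-27) + sqrt(E(-8) + k)) = sqrt((17 - 27) + sqrt(2*(-8) + 1014)) = sqrt(-10 + sqrt(-16 + 1014)) = sqrt(-10 + sqrt(998))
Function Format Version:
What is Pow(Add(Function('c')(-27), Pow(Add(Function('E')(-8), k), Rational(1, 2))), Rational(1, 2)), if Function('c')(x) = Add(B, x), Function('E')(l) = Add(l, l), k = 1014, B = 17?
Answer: Pow(Add(-10, Pow(998, Rational(1, 2))), Rational(1, 2)) ≈ 4.6466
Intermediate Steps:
Function('E')(l) = Mul(2, l)
Function('c')(x) = Add(17, x)
Pow(Add(Function('c')(-27), Pow(Add(Function('E')(-8), k), Rational(1, 2))), Rational(1, 2)) = Pow(Add(Add(17, -27), Pow(Add(Mul(2, -8), 1014), Rational(1, 2))), Rational(1, 2)) = Pow(Add(-10, Pow(Add(-16, 1014), Rational(1, 2))), Rational(1, 2)) = Pow(Add(-10, Pow(998, Rational(1, 2))), Rational(1, 2))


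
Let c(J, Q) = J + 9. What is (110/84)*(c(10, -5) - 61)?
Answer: -55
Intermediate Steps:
c(J, Q) = 9 + J
(110/84)*(c(10, -5) - 61) = (110/84)*((9 + 10) - 61) = (110*(1/84))*(19 - 61) = (55/42)*(-42) = -55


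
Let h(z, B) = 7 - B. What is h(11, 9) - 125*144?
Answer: -18002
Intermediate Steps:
h(11, 9) - 125*144 = (7 - 1*9) - 125*144 = (7 - 9) - 18000 = -2 - 18000 = -18002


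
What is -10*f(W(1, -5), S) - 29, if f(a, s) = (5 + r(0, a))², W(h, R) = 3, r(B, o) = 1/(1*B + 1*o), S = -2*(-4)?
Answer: -2821/9 ≈ -313.44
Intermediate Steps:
S = 8
r(B, o) = 1/(B + o)
f(a, s) = (5 + 1/a)² (f(a, s) = (5 + 1/(0 + a))² = (5 + 1/a)²)
-10*f(W(1, -5), S) - 29 = -10*(1 + 5*3)²/3² - 29 = -10*(1 + 15)²/9 - 29 = -10*16²/9 - 29 = -10*256/9 - 29 = -2560/9 - 29 = -2821/9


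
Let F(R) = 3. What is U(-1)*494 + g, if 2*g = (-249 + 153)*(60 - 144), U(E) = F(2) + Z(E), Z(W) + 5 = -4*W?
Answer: 5020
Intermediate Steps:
Z(W) = -5 - 4*W
U(E) = -2 - 4*E (U(E) = 3 + (-5 - 4*E) = -2 - 4*E)
g = 4032 (g = ((-249 + 153)*(60 - 144))/2 = (-96*(-84))/2 = (1/2)*8064 = 4032)
U(-1)*494 + g = (-2 - 4*(-1))*494 + 4032 = (-2 + 4)*494 + 4032 = 2*494 + 4032 = 988 + 4032 = 5020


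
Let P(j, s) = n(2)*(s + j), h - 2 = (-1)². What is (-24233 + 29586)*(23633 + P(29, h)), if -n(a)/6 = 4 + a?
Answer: 120340793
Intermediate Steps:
n(a) = -24 - 6*a (n(a) = -6*(4 + a) = -24 - 6*a)
h = 3 (h = 2 + (-1)² = 2 + 1 = 3)
P(j, s) = -36*j - 36*s (P(j, s) = (-24 - 6*2)*(s + j) = (-24 - 12)*(j + s) = -36*(j + s) = -36*j - 36*s)
(-24233 + 29586)*(23633 + P(29, h)) = (-24233 + 29586)*(23633 + (-36*29 - 36*3)) = 5353*(23633 + (-1044 - 108)) = 5353*(23633 - 1152) = 5353*22481 = 120340793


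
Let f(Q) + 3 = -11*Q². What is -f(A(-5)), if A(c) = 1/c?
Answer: 86/25 ≈ 3.4400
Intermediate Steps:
f(Q) = -3 - 11*Q²
-f(A(-5)) = -(-3 - 11*(1/(-5))²) = -(-3 - 11*(-⅕)²) = -(-3 - 11*1/25) = -(-3 - 11/25) = -1*(-86/25) = 86/25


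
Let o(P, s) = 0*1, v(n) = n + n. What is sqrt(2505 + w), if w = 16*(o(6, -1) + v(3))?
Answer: 51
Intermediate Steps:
v(n) = 2*n
o(P, s) = 0
w = 96 (w = 16*(0 + 2*3) = 16*(0 + 6) = 16*6 = 96)
sqrt(2505 + w) = sqrt(2505 + 96) = sqrt(2601) = 51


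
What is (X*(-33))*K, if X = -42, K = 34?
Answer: 47124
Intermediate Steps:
(X*(-33))*K = -42*(-33)*34 = 1386*34 = 47124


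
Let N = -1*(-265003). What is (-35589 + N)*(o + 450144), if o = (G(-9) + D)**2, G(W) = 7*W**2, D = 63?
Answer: 194323752216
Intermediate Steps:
N = 265003
o = 396900 (o = (7*(-9)**2 + 63)**2 = (7*81 + 63)**2 = (567 + 63)**2 = 630**2 = 396900)
(-35589 + N)*(o + 450144) = (-35589 + 265003)*(396900 + 450144) = 229414*847044 = 194323752216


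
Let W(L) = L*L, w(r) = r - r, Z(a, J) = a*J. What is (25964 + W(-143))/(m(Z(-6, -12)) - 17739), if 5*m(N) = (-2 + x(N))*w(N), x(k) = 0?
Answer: -191/73 ≈ -2.6164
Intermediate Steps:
Z(a, J) = J*a
w(r) = 0
m(N) = 0 (m(N) = ((-2 + 0)*0)/5 = (-2*0)/5 = (1/5)*0 = 0)
W(L) = L**2
(25964 + W(-143))/(m(Z(-6, -12)) - 17739) = (25964 + (-143)**2)/(0 - 17739) = (25964 + 20449)/(-17739) = 46413*(-1/17739) = -191/73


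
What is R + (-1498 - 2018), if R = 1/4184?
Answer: -14710943/4184 ≈ -3516.0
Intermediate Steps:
R = 1/4184 ≈ 0.00023901
R + (-1498 - 2018) = 1/4184 + (-1498 - 2018) = 1/4184 - 3516 = -14710943/4184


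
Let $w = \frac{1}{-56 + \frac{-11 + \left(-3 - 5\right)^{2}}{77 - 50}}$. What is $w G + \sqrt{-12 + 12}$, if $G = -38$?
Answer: $\frac{1026}{1459} \approx 0.70322$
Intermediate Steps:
$w = - \frac{27}{1459}$ ($w = \frac{1}{-56 + \frac{-11 + \left(-8\right)^{2}}{27}} = \frac{1}{-56 + \left(-11 + 64\right) \frac{1}{27}} = \frac{1}{-56 + 53 \cdot \frac{1}{27}} = \frac{1}{-56 + \frac{53}{27}} = \frac{1}{- \frac{1459}{27}} = - \frac{27}{1459} \approx -0.018506$)
$w G + \sqrt{-12 + 12} = \left(- \frac{27}{1459}\right) \left(-38\right) + \sqrt{-12 + 12} = \frac{1026}{1459} + \sqrt{0} = \frac{1026}{1459} + 0 = \frac{1026}{1459}$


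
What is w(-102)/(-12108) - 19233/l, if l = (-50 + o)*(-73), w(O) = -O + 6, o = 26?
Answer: -6473955/589256 ≈ -10.987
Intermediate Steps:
w(O) = 6 - O
l = 1752 (l = (-50 + 26)*(-73) = -24*(-73) = 1752)
w(-102)/(-12108) - 19233/l = (6 - 1*(-102))/(-12108) - 19233/1752 = (6 + 102)*(-1/12108) - 19233*1/1752 = 108*(-1/12108) - 6411/584 = -9/1009 - 6411/584 = -6473955/589256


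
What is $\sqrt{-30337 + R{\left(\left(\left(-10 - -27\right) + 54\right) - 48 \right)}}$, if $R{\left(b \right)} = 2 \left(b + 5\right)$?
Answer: $i \sqrt{30281} \approx 174.01 i$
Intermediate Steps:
$R{\left(b \right)} = 10 + 2 b$ ($R{\left(b \right)} = 2 \left(5 + b\right) = 10 + 2 b$)
$\sqrt{-30337 + R{\left(\left(\left(-10 - -27\right) + 54\right) - 48 \right)}} = \sqrt{-30337 + \left(10 + 2 \left(\left(\left(-10 - -27\right) + 54\right) - 48\right)\right)} = \sqrt{-30337 + \left(10 + 2 \left(\left(\left(-10 + 27\right) + 54\right) - 48\right)\right)} = \sqrt{-30337 + \left(10 + 2 \left(\left(17 + 54\right) - 48\right)\right)} = \sqrt{-30337 + \left(10 + 2 \left(71 - 48\right)\right)} = \sqrt{-30337 + \left(10 + 2 \cdot 23\right)} = \sqrt{-30337 + \left(10 + 46\right)} = \sqrt{-30337 + 56} = \sqrt{-30281} = i \sqrt{30281}$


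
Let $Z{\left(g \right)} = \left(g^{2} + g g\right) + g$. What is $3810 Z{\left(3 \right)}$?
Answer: $80010$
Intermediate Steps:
$Z{\left(g \right)} = g + 2 g^{2}$ ($Z{\left(g \right)} = \left(g^{2} + g^{2}\right) + g = 2 g^{2} + g = g + 2 g^{2}$)
$3810 Z{\left(3 \right)} = 3810 \cdot 3 \left(1 + 2 \cdot 3\right) = 3810 \cdot 3 \left(1 + 6\right) = 3810 \cdot 3 \cdot 7 = 3810 \cdot 21 = 80010$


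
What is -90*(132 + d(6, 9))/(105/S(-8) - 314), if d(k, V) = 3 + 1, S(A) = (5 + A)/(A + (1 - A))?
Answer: 12240/349 ≈ 35.072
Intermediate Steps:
S(A) = 5 + A (S(A) = (5 + A)/1 = (5 + A)*1 = 5 + A)
d(k, V) = 4
-90*(132 + d(6, 9))/(105/S(-8) - 314) = -90*(132 + 4)/(105/(5 - 8) - 314) = -12240/(105/(-3) - 314) = -12240/(105*(-⅓) - 314) = -12240/(-35 - 314) = -12240/(-349) = -12240*(-1)/349 = -90*(-136/349) = 12240/349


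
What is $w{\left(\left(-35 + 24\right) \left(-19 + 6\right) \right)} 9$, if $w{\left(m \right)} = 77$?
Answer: $693$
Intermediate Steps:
$w{\left(\left(-35 + 24\right) \left(-19 + 6\right) \right)} 9 = 77 \cdot 9 = 693$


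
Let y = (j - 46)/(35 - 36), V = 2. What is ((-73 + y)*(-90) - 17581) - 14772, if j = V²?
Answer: -29563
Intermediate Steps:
j = 4 (j = 2² = 4)
y = 42 (y = (4 - 46)/(35 - 36) = -42/(-1) = -42*(-1) = 42)
((-73 + y)*(-90) - 17581) - 14772 = ((-73 + 42)*(-90) - 17581) - 14772 = (-31*(-90) - 17581) - 14772 = (2790 - 17581) - 14772 = -14791 - 14772 = -29563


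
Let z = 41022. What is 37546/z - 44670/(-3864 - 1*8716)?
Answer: 115239071/25802838 ≈ 4.4661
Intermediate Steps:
37546/z - 44670/(-3864 - 1*8716) = 37546/41022 - 44670/(-3864 - 1*8716) = 37546*(1/41022) - 44670/(-3864 - 8716) = 18773/20511 - 44670/(-12580) = 18773/20511 - 44670*(-1/12580) = 18773/20511 + 4467/1258 = 115239071/25802838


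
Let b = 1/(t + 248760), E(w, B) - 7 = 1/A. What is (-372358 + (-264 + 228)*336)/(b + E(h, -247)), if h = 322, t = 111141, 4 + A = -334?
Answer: -46767498120252/851166203 ≈ -54945.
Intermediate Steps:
A = -338 (A = -4 - 334 = -338)
E(w, B) = 2365/338 (E(w, B) = 7 + 1/(-338) = 7 - 1/338 = 2365/338)
b = 1/359901 (b = 1/(111141 + 248760) = 1/359901 ≈ 2.7785e-6)
(-372358 + (-264 + 228)*336)/(b + E(h, -247)) = (-372358 + (-264 + 228)*336)/(1/359901 + 2365/338) = (-372358 - 36*336)/(851166203/121646538) = (-372358 - 12096)*(121646538/851166203) = -384454*121646538/851166203 = -46767498120252/851166203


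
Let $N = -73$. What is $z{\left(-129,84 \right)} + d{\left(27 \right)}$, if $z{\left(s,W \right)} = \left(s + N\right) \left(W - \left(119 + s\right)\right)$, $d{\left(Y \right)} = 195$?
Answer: $-18793$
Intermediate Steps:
$z{\left(s,W \right)} = \left(-73 + s\right) \left(-119 + W - s\right)$ ($z{\left(s,W \right)} = \left(s - 73\right) \left(W - \left(119 + s\right)\right) = \left(-73 + s\right) \left(-119 + W - s\right)$)
$z{\left(-129,84 \right)} + d{\left(27 \right)} = \left(8687 - \left(-129\right)^{2} - 6132 - -5934 + 84 \left(-129\right)\right) + 195 = \left(8687 - 16641 - 6132 + 5934 - 10836\right) + 195 = -18988 + 195 = -18793$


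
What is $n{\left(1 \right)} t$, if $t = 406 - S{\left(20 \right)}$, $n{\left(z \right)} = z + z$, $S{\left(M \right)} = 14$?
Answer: $784$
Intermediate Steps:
$n{\left(z \right)} = 2 z$
$t = 392$ ($t = 406 - 14 = 392$)
$n{\left(1 \right)} t = 2 \cdot 1 \cdot 392 = 2 \cdot 392 = 784$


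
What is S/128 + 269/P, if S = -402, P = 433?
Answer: -69817/27712 ≈ -2.5194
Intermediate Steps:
S/128 + 269/P = -402/128 + 269/433 = -402*1/128 + 269*(1/433) = -201/64 + 269/433 = -69817/27712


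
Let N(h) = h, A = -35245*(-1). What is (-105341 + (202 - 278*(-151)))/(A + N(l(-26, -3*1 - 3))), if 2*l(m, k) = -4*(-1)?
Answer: -63161/35247 ≈ -1.7920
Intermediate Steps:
A = 35245
l(m, k) = 2 (l(m, k) = (-4*(-1))/2 = (½)*4 = 2)
(-105341 + (202 - 278*(-151)))/(A + N(l(-26, -3*1 - 3))) = (-105341 + (202 - 278*(-151)))/(35245 + 2) = (-105341 + (202 + 41978))/35247 = (-105341 + 42180)*(1/35247) = -63161*1/35247 = -63161/35247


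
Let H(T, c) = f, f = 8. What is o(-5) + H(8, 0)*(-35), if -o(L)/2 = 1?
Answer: -282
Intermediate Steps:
H(T, c) = 8
o(L) = -2 (o(L) = -2*1 = -2)
o(-5) + H(8, 0)*(-35) = -2 + 8*(-35) = -2 - 280 = -282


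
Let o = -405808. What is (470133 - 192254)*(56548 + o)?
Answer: -97052019540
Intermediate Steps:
(470133 - 192254)*(56548 + o) = (470133 - 192254)*(56548 - 405808) = 277879*(-349260) = -97052019540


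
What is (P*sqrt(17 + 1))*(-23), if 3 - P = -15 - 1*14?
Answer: -2208*sqrt(2) ≈ -3122.6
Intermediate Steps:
P = 32 (P = 3 - (-15 - 1*14) = 3 - (-15 - 14) = 3 - 1*(-29) = 3 + 29 = 32)
(P*sqrt(17 + 1))*(-23) = (32*sqrt(17 + 1))*(-23) = (32*sqrt(18))*(-23) = (32*(3*sqrt(2)))*(-23) = (96*sqrt(2))*(-23) = -2208*sqrt(2)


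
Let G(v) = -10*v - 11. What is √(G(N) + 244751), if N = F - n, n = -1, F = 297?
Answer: 4*√15110 ≈ 491.69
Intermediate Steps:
N = 298 (N = 297 - 1*(-1) = 297 + 1 = 298)
G(v) = -11 - 10*v
√(G(N) + 244751) = √((-11 - 10*298) + 244751) = √((-11 - 2980) + 244751) = √(-2991 + 244751) = √241760 = 4*√15110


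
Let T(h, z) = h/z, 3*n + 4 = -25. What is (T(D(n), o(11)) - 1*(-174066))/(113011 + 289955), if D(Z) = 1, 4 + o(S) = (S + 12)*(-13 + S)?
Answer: 8703299/20148300 ≈ 0.43196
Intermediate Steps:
n = -29/3 (n = -4/3 + (1/3)*(-25) = -4/3 - 25/3 = -29/3 ≈ -9.6667)
o(S) = -4 + (-13 + S)*(12 + S) (o(S) = -4 + (S + 12)*(-13 + S) = -4 + (12 + S)*(-13 + S) = -4 + (-13 + S)*(12 + S))
(T(D(n), o(11)) - 1*(-174066))/(113011 + 289955) = (1/(-160 + 11**2 - 1*11) - 1*(-174066))/(113011 + 289955) = (1/(-160 + 121 - 11) + 174066)/402966 = (1/(-50) + 174066)*(1/402966) = (1*(-1/50) + 174066)*(1/402966) = (-1/50 + 174066)*(1/402966) = (8703299/50)*(1/402966) = 8703299/20148300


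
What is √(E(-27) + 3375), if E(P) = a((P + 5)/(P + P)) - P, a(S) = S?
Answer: √275595/9 ≈ 58.330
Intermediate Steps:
E(P) = -P + (5 + P)/(2*P) (E(P) = (P + 5)/(P + P) - P = (5 + P)/((2*P)) - P = (5 + P)*(1/(2*P)) - P = (5 + P)/(2*P) - P = -P + (5 + P)/(2*P))
√(E(-27) + 3375) = √((½ - 1*(-27) + (5/2)/(-27)) + 3375) = √((½ + 27 + (5/2)*(-1/27)) + 3375) = √((½ + 27 - 5/54) + 3375) = √(740/27 + 3375) = √(91865/27) = √275595/9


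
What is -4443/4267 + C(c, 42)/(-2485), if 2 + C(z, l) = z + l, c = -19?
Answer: -1590066/1514785 ≈ -1.0497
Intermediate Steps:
C(z, l) = -2 + l + z (C(z, l) = -2 + (z + l) = -2 + (l + z) = -2 + l + z)
-4443/4267 + C(c, 42)/(-2485) = -4443/4267 + (-2 + 42 - 19)/(-2485) = -4443*1/4267 + 21*(-1/2485) = -4443/4267 - 3/355 = -1590066/1514785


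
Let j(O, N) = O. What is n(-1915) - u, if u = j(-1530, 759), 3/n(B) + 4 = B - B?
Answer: 6117/4 ≈ 1529.3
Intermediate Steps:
n(B) = -3/4 (n(B) = 3/(-4 + (B - B)) = 3/(-4 + 0) = 3/(-4) = 3*(-1/4) = -3/4)
u = -1530
n(-1915) - u = -3/4 - 1*(-1530) = -3/4 + 1530 = 6117/4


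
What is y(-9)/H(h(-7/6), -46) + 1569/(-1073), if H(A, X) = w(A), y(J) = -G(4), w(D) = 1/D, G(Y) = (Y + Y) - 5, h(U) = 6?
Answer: -20883/1073 ≈ -19.462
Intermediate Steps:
G(Y) = -5 + 2*Y (G(Y) = 2*Y - 5 = -5 + 2*Y)
y(J) = -3 (y(J) = -(-5 + 2*4) = -(-5 + 8) = -1*3 = -3)
H(A, X) = 1/A
y(-9)/H(h(-7/6), -46) + 1569/(-1073) = -3/(1/6) + 1569/(-1073) = -3/1/6 + 1569*(-1/1073) = -3*6 - 1569/1073 = -18 - 1569/1073 = -20883/1073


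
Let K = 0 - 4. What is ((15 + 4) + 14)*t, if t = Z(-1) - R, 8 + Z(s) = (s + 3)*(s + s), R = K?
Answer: -264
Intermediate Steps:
K = -4
R = -4
Z(s) = -8 + 2*s*(3 + s) (Z(s) = -8 + (s + 3)*(s + s) = -8 + (3 + s)*(2*s) = -8 + 2*s*(3 + s))
t = -8 (t = (-8 + 2*(-1)² + 6*(-1)) - 1*(-4) = (-8 + 2*1 - 6) + 4 = (-8 + 2 - 6) + 4 = -12 + 4 = -8)
((15 + 4) + 14)*t = ((15 + 4) + 14)*(-8) = (19 + 14)*(-8) = 33*(-8) = -264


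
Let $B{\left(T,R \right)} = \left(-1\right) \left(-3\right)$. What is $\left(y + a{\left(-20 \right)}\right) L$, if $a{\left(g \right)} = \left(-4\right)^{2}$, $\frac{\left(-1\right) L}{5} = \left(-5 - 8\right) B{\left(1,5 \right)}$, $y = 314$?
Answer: $64350$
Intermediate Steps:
$B{\left(T,R \right)} = 3$
$L = 195$ ($L = - 5 \left(-5 - 8\right) 3 = - 5 \left(\left(-13\right) 3\right) = \left(-5\right) \left(-39\right) = 195$)
$a{\left(g \right)} = 16$
$\left(y + a{\left(-20 \right)}\right) L = \left(314 + 16\right) 195 = 330 \cdot 195 = 64350$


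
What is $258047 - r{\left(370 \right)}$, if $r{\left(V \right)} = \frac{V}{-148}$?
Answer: $\frac{516099}{2} \approx 2.5805 \cdot 10^{5}$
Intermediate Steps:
$r{\left(V \right)} = - \frac{V}{148}$ ($r{\left(V \right)} = V \left(- \frac{1}{148}\right) = - \frac{V}{148}$)
$258047 - r{\left(370 \right)} = 258047 - \left(- \frac{1}{148}\right) 370 = 258047 - - \frac{5}{2} = 258047 + \frac{5}{2} = \frac{516099}{2}$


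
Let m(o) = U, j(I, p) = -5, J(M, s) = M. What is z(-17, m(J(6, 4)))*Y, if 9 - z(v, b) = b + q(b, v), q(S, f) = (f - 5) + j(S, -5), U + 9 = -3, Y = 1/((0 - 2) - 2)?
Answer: -12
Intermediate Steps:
Y = -¼ (Y = 1/(-2 - 2) = 1/(-4) = -¼ ≈ -0.25000)
U = -12 (U = -9 - 3 = -12)
m(o) = -12
q(S, f) = -10 + f (q(S, f) = (f - 5) - 5 = (-5 + f) - 5 = -10 + f)
z(v, b) = 19 - b - v (z(v, b) = 9 - (b + (-10 + v)) = 9 - (-10 + b + v) = 9 + (10 - b - v) = 19 - b - v)
z(-17, m(J(6, 4)))*Y = (19 - 1*(-12) - 1*(-17))*(-¼) = (19 + 12 + 17)*(-¼) = 48*(-¼) = -12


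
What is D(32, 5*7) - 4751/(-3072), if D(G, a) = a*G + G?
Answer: 3543695/3072 ≈ 1153.5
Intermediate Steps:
D(G, a) = G + G*a (D(G, a) = G*a + G = G + G*a)
D(32, 5*7) - 4751/(-3072) = 32*(1 + 5*7) - 4751/(-3072) = 32*(1 + 35) - 4751*(-1)/3072 = 32*36 - 1*(-4751/3072) = 1152 + 4751/3072 = 3543695/3072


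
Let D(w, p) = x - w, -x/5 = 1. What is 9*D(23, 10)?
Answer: -252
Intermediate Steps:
x = -5 (x = -5*1 = -5)
D(w, p) = -5 - w
9*D(23, 10) = 9*(-5 - 1*23) = 9*(-5 - 23) = 9*(-28) = -252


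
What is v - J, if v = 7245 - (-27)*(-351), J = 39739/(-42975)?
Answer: -95880461/42975 ≈ -2231.1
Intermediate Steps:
J = -39739/42975 (J = 39739*(-1/42975) = -39739/42975 ≈ -0.92470)
v = -2232 (v = 7245 - 1*9477 = 7245 - 9477 = -2232)
v - J = -2232 - 1*(-39739/42975) = -2232 + 39739/42975 = -95880461/42975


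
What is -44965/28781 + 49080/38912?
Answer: -2478725/8234752 ≈ -0.30101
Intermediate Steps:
-44965/28781 + 49080/38912 = -44965*1/28781 + 49080*(1/38912) = -2645/1693 + 6135/4864 = -2478725/8234752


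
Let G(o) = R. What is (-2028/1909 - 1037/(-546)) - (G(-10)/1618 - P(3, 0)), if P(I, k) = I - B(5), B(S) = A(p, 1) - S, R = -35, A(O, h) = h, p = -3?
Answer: 3313295891/421616013 ≈ 7.8586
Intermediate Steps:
B(S) = 1 - S
G(o) = -35
P(I, k) = 4 + I (P(I, k) = I - (1 - 1*5) = I - (1 - 5) = I - 1*(-4) = I + 4 = 4 + I)
(-2028/1909 - 1037/(-546)) - (G(-10)/1618 - P(3, 0)) = (-2028/1909 - 1037/(-546)) - (-35/1618 - (4 + 3)) = (-2028*1/1909 - 1037*(-1/546)) - (-35*1/1618 - 1*7) = (-2028/1909 + 1037/546) - (-35/1618 - 7) = 872345/1042314 - 1*(-11361/1618) = 872345/1042314 + 11361/1618 = 3313295891/421616013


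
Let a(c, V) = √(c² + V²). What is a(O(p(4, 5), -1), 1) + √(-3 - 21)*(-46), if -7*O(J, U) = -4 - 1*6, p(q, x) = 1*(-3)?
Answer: √149/7 - 92*I*√6 ≈ 1.7438 - 225.35*I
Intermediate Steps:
p(q, x) = -3
O(J, U) = 10/7 (O(J, U) = -(-4 - 1*6)/7 = -(-4 - 6)/7 = -⅐*(-10) = 10/7)
a(c, V) = √(V² + c²)
a(O(p(4, 5), -1), 1) + √(-3 - 21)*(-46) = √(1² + (10/7)²) + √(-3 - 21)*(-46) = √(1 + 100/49) + √(-24)*(-46) = √(149/49) + (2*I*√6)*(-46) = √149/7 - 92*I*√6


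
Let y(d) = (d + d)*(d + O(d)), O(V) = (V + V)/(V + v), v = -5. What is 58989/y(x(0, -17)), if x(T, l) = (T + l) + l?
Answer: 2300571/85544 ≈ 26.893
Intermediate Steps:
x(T, l) = T + 2*l
O(V) = 2*V/(-5 + V) (O(V) = (V + V)/(V - 5) = (2*V)/(-5 + V) = 2*V/(-5 + V))
y(d) = 2*d*(d + 2*d/(-5 + d)) (y(d) = (d + d)*(d + 2*d/(-5 + d)) = (2*d)*(d + 2*d/(-5 + d)) = 2*d*(d + 2*d/(-5 + d)))
58989/y(x(0, -17)) = 58989/((2*(0 + 2*(-17))**2*(-3 + (0 + 2*(-17)))/(-5 + (0 + 2*(-17))))) = 58989/((2*(0 - 34)**2*(-3 + (0 - 34))/(-5 + (0 - 34)))) = 58989/((2*(-34)**2*(-3 - 34)/(-5 - 34))) = 58989/((2*1156*(-37)/(-39))) = 58989/((2*1156*(-1/39)*(-37))) = 58989/(85544/39) = 58989*(39/85544) = 2300571/85544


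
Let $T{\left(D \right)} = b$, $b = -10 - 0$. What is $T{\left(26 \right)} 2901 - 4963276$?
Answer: $-4992286$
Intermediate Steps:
$b = -10$ ($b = -10 + 0 = -10$)
$T{\left(D \right)} = -10$
$T{\left(26 \right)} 2901 - 4963276 = \left(-10\right) 2901 - 4963276 = -29010 - 4963276 = -4992286$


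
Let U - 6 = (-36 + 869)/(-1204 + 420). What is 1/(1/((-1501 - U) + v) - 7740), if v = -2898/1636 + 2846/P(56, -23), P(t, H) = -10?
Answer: -58644347/453907278500 ≈ -0.00012920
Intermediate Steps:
U = 79/16 (U = 6 + (-36 + 869)/(-1204 + 420) = 6 + 833/(-784) = 6 + 833*(-1/784) = 6 - 17/16 = 79/16 ≈ 4.9375)
v = -1171259/4090 (v = -2898/1636 + 2846/(-10) = -2898*1/1636 + 2846*(-1/10) = -1449/818 - 1423/5 = -1171259/4090 ≈ -286.37)
1/(1/((-1501 - U) + v) - 7740) = 1/(1/((-1501 - 1*79/16) - 1171259/4090) - 7740) = 1/(1/((-1501 - 79/16) - 1171259/4090) - 7740) = 1/(1/(-24095/16 - 1171259/4090) - 7740) = 1/(1/(-58644347/32720) - 7740) = 1/(-32720/58644347 - 7740) = 1/(-453907278500/58644347) = -58644347/453907278500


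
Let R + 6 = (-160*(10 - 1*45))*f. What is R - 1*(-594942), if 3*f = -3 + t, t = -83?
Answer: 1303208/3 ≈ 4.3440e+5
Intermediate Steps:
f = -86/3 (f = (-3 - 83)/3 = (⅓)*(-86) = -86/3 ≈ -28.667)
R = -481618/3 (R = -6 - 160*(10 - 1*45)*(-86/3) = -6 - 160*(10 - 45)*(-86/3) = -6 - 160*(-35)*(-86/3) = -6 + 5600*(-86/3) = -6 - 481600/3 = -481618/3 ≈ -1.6054e+5)
R - 1*(-594942) = -481618/3 - 1*(-594942) = -481618/3 + 594942 = 1303208/3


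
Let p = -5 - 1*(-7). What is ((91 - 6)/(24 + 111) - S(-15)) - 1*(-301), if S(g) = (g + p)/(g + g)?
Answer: 81323/270 ≈ 301.20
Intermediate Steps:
p = 2 (p = -5 + 7 = 2)
S(g) = (2 + g)/(2*g) (S(g) = (g + 2)/(g + g) = (2 + g)/((2*g)) = (2 + g)*(1/(2*g)) = (2 + g)/(2*g))
((91 - 6)/(24 + 111) - S(-15)) - 1*(-301) = ((91 - 6)/(24 + 111) - (2 - 15)/(2*(-15))) - 1*(-301) = (85/135 - (-1)*(-13)/(2*15)) + 301 = (85*(1/135) - 1*13/30) + 301 = (17/27 - 13/30) + 301 = 53/270 + 301 = 81323/270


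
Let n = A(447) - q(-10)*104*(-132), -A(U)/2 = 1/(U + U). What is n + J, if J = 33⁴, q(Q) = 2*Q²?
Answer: 1757389886/447 ≈ 3.9315e+6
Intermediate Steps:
A(U) = -1/U (A(U) = -2/(U + U) = -2*1/(2*U) = -1/U)
n = 1227283199/447 (n = -1/447 - (2*(-10)²)*104*(-132) = -1*1/447 - (2*100)*104*(-132) = -1/447 - 200*104*(-132) = -1/447 - 20800*(-132) = -1/447 - 1*(-2745600) = -1/447 + 2745600 = 1227283199/447 ≈ 2.7456e+6)
J = 1185921
n + J = 1227283199/447 + 1185921 = 1757389886/447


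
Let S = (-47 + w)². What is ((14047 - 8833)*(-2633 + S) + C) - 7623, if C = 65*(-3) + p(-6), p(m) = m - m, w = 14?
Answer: -8058234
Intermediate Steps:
p(m) = 0
C = -195 (C = 65*(-3) + 0 = -195 + 0 = -195)
S = 1089 (S = (-47 + 14)² = (-33)² = 1089)
((14047 - 8833)*(-2633 + S) + C) - 7623 = ((14047 - 8833)*(-2633 + 1089) - 195) - 7623 = (5214*(-1544) - 195) - 7623 = (-8050416 - 195) - 7623 = -8050611 - 7623 = -8058234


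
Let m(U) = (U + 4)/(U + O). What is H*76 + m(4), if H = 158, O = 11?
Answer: 180128/15 ≈ 12009.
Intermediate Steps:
m(U) = (4 + U)/(11 + U) (m(U) = (U + 4)/(U + 11) = (4 + U)/(11 + U))
H*76 + m(4) = 158*76 + (4 + 4)/(11 + 4) = 12008 + 8/15 = 180128/15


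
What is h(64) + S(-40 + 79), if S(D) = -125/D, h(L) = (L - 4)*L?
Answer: 149635/39 ≈ 3836.8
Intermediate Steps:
h(L) = L*(-4 + L) (h(L) = (-4 + L)*L = L*(-4 + L))
h(64) + S(-40 + 79) = 64*(-4 + 64) - 125/(-40 + 79) = 64*60 - 125/39 = 3840 - 125*1/39 = 3840 - 125/39 = 149635/39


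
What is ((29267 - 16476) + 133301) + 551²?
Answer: 449693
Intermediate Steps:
((29267 - 16476) + 133301) + 551² = (12791 + 133301) + 303601 = 146092 + 303601 = 449693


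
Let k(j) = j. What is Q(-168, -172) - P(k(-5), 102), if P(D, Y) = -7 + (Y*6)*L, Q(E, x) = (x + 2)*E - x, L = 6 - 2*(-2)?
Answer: 22619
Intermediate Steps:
L = 10 (L = 6 + 4 = 10)
Q(E, x) = -x + E*(2 + x) (Q(E, x) = (2 + x)*E - x = E*(2 + x) - x = -x + E*(2 + x))
P(D, Y) = -7 + 60*Y (P(D, Y) = -7 + (Y*6)*10 = -7 + (6*Y)*10 = -7 + 60*Y)
Q(-168, -172) - P(k(-5), 102) = (-1*(-172) + 2*(-168) - 168*(-172)) - (-7 + 60*102) = (172 - 336 + 28896) - (-7 + 6120) = 28732 - 1*6113 = 28732 - 6113 = 22619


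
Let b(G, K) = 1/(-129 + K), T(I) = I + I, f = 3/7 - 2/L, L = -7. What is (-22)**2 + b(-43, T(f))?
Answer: 432205/893 ≈ 483.99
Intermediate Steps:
f = 5/7 (f = 3/7 - 2/(-7) = 3*(1/7) - 2*(-1/7) = 3/7 + 2/7 = 5/7 ≈ 0.71429)
T(I) = 2*I
(-22)**2 + b(-43, T(f)) = (-22)**2 + 1/(-129 + 2*(5/7)) = 484 + 1/(-129 + 10/7) = 484 + 1/(-893/7) = 484 - 7/893 = 432205/893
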